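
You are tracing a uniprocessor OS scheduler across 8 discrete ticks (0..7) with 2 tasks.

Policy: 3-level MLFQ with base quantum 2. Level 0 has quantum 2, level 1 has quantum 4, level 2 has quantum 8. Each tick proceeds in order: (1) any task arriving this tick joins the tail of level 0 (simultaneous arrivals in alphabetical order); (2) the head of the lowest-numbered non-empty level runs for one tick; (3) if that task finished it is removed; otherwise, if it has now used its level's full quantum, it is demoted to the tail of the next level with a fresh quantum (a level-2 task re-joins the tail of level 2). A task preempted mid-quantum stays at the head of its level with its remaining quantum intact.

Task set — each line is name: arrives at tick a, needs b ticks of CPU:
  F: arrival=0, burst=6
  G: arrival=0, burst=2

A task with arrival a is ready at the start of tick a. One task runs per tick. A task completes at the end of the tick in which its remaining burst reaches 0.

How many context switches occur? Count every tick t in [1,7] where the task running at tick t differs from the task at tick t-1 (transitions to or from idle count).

t=0: L0/L1/L2 = FG/-/- → run F
t=1: L0/L1/L2 = FG/-/- → run F
t=2: L0/L1/L2 = G/F/- → run G
t=3: L0/L1/L2 = G/F/- → run G
t=4: L0/L1/L2 = -/F/- → run F
t=5: L0/L1/L2 = -/F/- → run F
t=6: L0/L1/L2 = -/F/- → run F
t=7: L0/L1/L2 = -/F/- → run F

context switches = 2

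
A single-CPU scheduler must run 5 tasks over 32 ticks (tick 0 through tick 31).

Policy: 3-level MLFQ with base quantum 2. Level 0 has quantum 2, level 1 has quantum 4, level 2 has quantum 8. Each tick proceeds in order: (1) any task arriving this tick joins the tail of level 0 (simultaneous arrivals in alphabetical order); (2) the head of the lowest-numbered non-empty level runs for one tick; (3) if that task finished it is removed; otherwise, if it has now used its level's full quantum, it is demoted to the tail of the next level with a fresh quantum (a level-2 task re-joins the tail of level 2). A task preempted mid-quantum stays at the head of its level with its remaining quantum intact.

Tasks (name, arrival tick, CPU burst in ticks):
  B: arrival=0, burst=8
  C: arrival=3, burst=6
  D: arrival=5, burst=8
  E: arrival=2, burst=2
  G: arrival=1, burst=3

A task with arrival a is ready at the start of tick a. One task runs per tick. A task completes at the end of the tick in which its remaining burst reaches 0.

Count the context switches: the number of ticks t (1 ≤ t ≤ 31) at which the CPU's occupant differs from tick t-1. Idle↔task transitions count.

t=0: L0/L1/L2 = B/-/- → run B
t=1: L0/L1/L2 = BG/-/- → run B
t=2: L0/L1/L2 = GE/B/- → run G
t=3: L0/L1/L2 = GEC/B/- → run G
t=4: L0/L1/L2 = EC/BG/- → run E
t=5: L0/L1/L2 = ECD/BG/- → run E
t=6: L0/L1/L2 = CD/BG/- → run C
t=7: L0/L1/L2 = CD/BG/- → run C
t=8: L0/L1/L2 = D/BGC/- → run D
t=9: L0/L1/L2 = D/BGC/- → run D
t=10: L0/L1/L2 = -/BGCD/- → run B
t=11: L0/L1/L2 = -/BGCD/- → run B
t=12: L0/L1/L2 = -/BGCD/- → run B
t=13: L0/L1/L2 = -/BGCD/- → run B
t=14: L0/L1/L2 = -/GCD/B → run G
t=15: L0/L1/L2 = -/CD/B → run C
t=16: L0/L1/L2 = -/CD/B → run C
t=17: L0/L1/L2 = -/CD/B → run C
t=18: L0/L1/L2 = -/CD/B → run C
t=19: L0/L1/L2 = -/D/B → run D
t=20: L0/L1/L2 = -/D/B → run D
t=21: L0/L1/L2 = -/D/B → run D
t=22: L0/L1/L2 = -/D/B → run D
t=23: L0/L1/L2 = -/-/BD → run B
t=24: L0/L1/L2 = -/-/BD → run B
t=25: L0/L1/L2 = -/-/D → run D
t=26: L0/L1/L2 = -/-/D → run D
t=27: (idle)
t=28: (idle)
t=29: (idle)
t=30: (idle)
t=31: (idle)

context switches = 11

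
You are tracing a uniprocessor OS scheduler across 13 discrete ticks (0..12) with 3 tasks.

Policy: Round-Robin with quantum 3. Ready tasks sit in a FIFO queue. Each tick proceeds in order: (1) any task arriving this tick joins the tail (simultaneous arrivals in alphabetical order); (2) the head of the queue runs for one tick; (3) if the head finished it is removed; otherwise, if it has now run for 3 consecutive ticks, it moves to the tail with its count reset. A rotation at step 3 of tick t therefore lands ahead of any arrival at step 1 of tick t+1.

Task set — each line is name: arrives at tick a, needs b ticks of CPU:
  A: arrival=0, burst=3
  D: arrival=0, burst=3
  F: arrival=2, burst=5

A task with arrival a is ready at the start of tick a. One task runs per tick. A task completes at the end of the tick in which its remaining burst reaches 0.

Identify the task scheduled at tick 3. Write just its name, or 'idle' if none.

running at tick 3 = D

t=0: queue=[A,D] q_used=0 → run A
t=1: queue=[A,D] q_used=1 → run A
t=2: queue=[A,D,F] q_used=2 → run A
t=3: queue=[D,F] q_used=0 → run D
t=4: queue=[D,F] q_used=1 → run D
t=5: queue=[D,F] q_used=2 → run D
t=6: queue=[F] q_used=0 → run F
t=7: queue=[F] q_used=1 → run F
t=8: queue=[F] q_used=2 → run F
t=9: queue=[F] q_used=0 → run F
t=10: queue=[F] q_used=1 → run F
t=11: (idle)
t=12: (idle)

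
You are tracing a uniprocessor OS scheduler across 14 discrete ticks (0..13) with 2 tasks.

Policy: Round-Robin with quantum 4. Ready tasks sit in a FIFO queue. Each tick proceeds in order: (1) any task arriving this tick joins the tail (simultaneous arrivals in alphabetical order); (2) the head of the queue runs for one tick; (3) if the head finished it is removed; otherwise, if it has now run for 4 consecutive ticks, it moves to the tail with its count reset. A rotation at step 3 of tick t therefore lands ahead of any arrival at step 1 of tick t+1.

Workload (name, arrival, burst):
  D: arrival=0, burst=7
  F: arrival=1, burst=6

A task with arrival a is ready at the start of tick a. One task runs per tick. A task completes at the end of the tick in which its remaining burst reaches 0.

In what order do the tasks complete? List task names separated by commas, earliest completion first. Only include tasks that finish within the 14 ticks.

completion order = D, F

t=0: queue=[D] q_used=0 → run D
t=1: queue=[D,F] q_used=1 → run D
t=2: queue=[D,F] q_used=2 → run D
t=3: queue=[D,F] q_used=3 → run D
t=4: queue=[F,D] q_used=0 → run F
t=5: queue=[F,D] q_used=1 → run F
t=6: queue=[F,D] q_used=2 → run F
t=7: queue=[F,D] q_used=3 → run F
t=8: queue=[D,F] q_used=0 → run D
t=9: queue=[D,F] q_used=1 → run D
t=10: queue=[D,F] q_used=2 → run D
t=11: queue=[F] q_used=0 → run F
t=12: queue=[F] q_used=1 → run F
t=13: (idle)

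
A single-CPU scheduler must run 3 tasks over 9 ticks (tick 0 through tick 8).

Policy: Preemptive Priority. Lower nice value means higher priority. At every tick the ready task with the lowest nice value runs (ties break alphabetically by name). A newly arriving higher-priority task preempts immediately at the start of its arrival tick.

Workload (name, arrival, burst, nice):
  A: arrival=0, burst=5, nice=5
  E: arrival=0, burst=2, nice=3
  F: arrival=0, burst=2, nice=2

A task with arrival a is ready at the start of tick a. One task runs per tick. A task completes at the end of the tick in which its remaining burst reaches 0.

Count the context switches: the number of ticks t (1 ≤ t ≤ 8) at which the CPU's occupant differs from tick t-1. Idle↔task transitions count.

t=0: ready={A,E,F} → run F
t=1: ready={A,E,F} → run F
t=2: ready={A,E} → run E
t=3: ready={A,E} → run E
t=4: ready={A} → run A
t=5: ready={A} → run A
t=6: ready={A} → run A
t=7: ready={A} → run A
t=8: ready={A} → run A

context switches = 2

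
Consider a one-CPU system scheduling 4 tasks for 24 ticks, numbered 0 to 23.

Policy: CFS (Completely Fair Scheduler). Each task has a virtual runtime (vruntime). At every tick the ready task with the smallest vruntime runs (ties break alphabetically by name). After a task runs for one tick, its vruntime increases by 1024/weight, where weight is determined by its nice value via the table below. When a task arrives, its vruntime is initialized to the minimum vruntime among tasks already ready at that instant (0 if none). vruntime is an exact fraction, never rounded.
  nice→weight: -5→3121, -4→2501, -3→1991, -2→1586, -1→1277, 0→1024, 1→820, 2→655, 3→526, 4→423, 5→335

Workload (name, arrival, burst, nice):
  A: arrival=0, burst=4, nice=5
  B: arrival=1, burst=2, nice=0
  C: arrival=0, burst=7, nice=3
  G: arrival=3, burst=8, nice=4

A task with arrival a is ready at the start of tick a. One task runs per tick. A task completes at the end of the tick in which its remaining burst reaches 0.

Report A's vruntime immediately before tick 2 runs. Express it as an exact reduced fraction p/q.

vruntime(A, start of tick 2) = 1024/335

t=0: vr[A=0 C=0] → run A
t=1: vr[A=1024/335 B=0 C=0] → run B
t=2: vr[A=1024/335 B=1 C=0] → run C
t=3: vr[A=1024/335 B=1 C=512/263 G=1] → run B
t=4: vr[A=1024/335 C=512/263 G=1] → run G
t=5: vr[A=1024/335 C=512/263 G=1447/423] → run C
t=6: vr[A=1024/335 C=1024/263 G=1447/423] → run A
t=7: vr[A=2048/335 C=1024/263 G=1447/423] → run G
t=8: vr[A=2048/335 C=1024/263 G=2471/423] → run C
t=9: vr[A=2048/335 C=1536/263 G=2471/423] → run C
t=10: vr[A=2048/335 C=2048/263 G=2471/423] → run G
t=11: vr[A=2048/335 C=2048/263 G=1165/141] → run A
t=12: vr[A=3072/335 C=2048/263 G=1165/141] → run C
t=13: vr[A=3072/335 C=2560/263 G=1165/141] → run G
t=14: vr[A=3072/335 C=2560/263 G=4519/423] → run A
t=15: vr[C=2560/263 G=4519/423] → run C
t=16: vr[C=3072/263 G=4519/423] → run G
t=17: vr[C=3072/263 G=5543/423] → run C
t=18: vr[G=5543/423] → run G
t=19: vr[G=2189/141] → run G
t=20: vr[G=7591/423] → run G
t=21: (idle)
t=22: (idle)
t=23: (idle)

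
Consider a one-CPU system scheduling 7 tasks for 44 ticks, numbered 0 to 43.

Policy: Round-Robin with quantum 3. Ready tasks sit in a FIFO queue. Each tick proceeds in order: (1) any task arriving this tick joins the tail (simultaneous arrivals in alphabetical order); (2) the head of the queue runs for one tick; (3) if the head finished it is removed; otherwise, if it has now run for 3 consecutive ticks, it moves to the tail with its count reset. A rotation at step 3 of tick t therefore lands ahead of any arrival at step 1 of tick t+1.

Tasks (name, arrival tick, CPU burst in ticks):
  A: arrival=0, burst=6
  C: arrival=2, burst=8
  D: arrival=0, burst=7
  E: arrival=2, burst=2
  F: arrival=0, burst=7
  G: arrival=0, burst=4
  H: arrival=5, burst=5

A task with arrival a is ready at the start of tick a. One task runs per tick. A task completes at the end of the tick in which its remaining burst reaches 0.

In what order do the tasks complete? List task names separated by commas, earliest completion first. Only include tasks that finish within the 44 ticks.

completion order = E, A, G, H, D, F, C

t=0: queue=[A,D,F,G] q_used=0 → run A
t=1: queue=[A,D,F,G] q_used=1 → run A
t=2: queue=[A,D,F,G,C,E] q_used=2 → run A
t=3: queue=[D,F,G,C,E,A] q_used=0 → run D
t=4: queue=[D,F,G,C,E,A] q_used=1 → run D
t=5: queue=[D,F,G,C,E,A,H] q_used=2 → run D
t=6: queue=[F,G,C,E,A,H,D] q_used=0 → run F
t=7: queue=[F,G,C,E,A,H,D] q_used=1 → run F
t=8: queue=[F,G,C,E,A,H,D] q_used=2 → run F
t=9: queue=[G,C,E,A,H,D,F] q_used=0 → run G
t=10: queue=[G,C,E,A,H,D,F] q_used=1 → run G
t=11: queue=[G,C,E,A,H,D,F] q_used=2 → run G
t=12: queue=[C,E,A,H,D,F,G] q_used=0 → run C
t=13: queue=[C,E,A,H,D,F,G] q_used=1 → run C
t=14: queue=[C,E,A,H,D,F,G] q_used=2 → run C
t=15: queue=[E,A,H,D,F,G,C] q_used=0 → run E
t=16: queue=[E,A,H,D,F,G,C] q_used=1 → run E
t=17: queue=[A,H,D,F,G,C] q_used=0 → run A
t=18: queue=[A,H,D,F,G,C] q_used=1 → run A
t=19: queue=[A,H,D,F,G,C] q_used=2 → run A
t=20: queue=[H,D,F,G,C] q_used=0 → run H
t=21: queue=[H,D,F,G,C] q_used=1 → run H
t=22: queue=[H,D,F,G,C] q_used=2 → run H
t=23: queue=[D,F,G,C,H] q_used=0 → run D
t=24: queue=[D,F,G,C,H] q_used=1 → run D
t=25: queue=[D,F,G,C,H] q_used=2 → run D
t=26: queue=[F,G,C,H,D] q_used=0 → run F
t=27: queue=[F,G,C,H,D] q_used=1 → run F
t=28: queue=[F,G,C,H,D] q_used=2 → run F
t=29: queue=[G,C,H,D,F] q_used=0 → run G
t=30: queue=[C,H,D,F] q_used=0 → run C
t=31: queue=[C,H,D,F] q_used=1 → run C
t=32: queue=[C,H,D,F] q_used=2 → run C
t=33: queue=[H,D,F,C] q_used=0 → run H
t=34: queue=[H,D,F,C] q_used=1 → run H
t=35: queue=[D,F,C] q_used=0 → run D
t=36: queue=[F,C] q_used=0 → run F
t=37: queue=[C] q_used=0 → run C
t=38: queue=[C] q_used=1 → run C
t=39: (idle)
t=40: (idle)
t=41: (idle)
t=42: (idle)
t=43: (idle)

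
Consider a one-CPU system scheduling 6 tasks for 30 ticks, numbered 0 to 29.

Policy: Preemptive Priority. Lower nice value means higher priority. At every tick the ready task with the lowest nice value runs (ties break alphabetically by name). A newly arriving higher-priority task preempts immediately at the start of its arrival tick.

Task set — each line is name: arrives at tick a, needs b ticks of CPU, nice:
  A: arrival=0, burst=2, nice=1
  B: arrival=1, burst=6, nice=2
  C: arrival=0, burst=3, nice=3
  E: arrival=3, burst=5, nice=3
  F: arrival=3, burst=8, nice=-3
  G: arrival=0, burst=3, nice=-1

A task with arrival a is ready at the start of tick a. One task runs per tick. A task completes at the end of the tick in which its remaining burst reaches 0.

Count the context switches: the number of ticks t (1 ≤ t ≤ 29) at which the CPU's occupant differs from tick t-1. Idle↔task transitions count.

context switches = 6

t=0: ready={A,C,G} → run G
t=1: ready={A,B,C,G} → run G
t=2: ready={A,B,C,G} → run G
t=3: ready={A,B,C,E,F} → run F
t=4: ready={A,B,C,E,F} → run F
t=5: ready={A,B,C,E,F} → run F
t=6: ready={A,B,C,E,F} → run F
t=7: ready={A,B,C,E,F} → run F
t=8: ready={A,B,C,E,F} → run F
t=9: ready={A,B,C,E,F} → run F
t=10: ready={A,B,C,E,F} → run F
t=11: ready={A,B,C,E} → run A
t=12: ready={A,B,C,E} → run A
t=13: ready={B,C,E} → run B
t=14: ready={B,C,E} → run B
t=15: ready={B,C,E} → run B
t=16: ready={B,C,E} → run B
t=17: ready={B,C,E} → run B
t=18: ready={B,C,E} → run B
t=19: ready={C,E} → run C
t=20: ready={C,E} → run C
t=21: ready={C,E} → run C
t=22: ready={E} → run E
t=23: ready={E} → run E
t=24: ready={E} → run E
t=25: ready={E} → run E
t=26: ready={E} → run E
t=27: (idle)
t=28: (idle)
t=29: (idle)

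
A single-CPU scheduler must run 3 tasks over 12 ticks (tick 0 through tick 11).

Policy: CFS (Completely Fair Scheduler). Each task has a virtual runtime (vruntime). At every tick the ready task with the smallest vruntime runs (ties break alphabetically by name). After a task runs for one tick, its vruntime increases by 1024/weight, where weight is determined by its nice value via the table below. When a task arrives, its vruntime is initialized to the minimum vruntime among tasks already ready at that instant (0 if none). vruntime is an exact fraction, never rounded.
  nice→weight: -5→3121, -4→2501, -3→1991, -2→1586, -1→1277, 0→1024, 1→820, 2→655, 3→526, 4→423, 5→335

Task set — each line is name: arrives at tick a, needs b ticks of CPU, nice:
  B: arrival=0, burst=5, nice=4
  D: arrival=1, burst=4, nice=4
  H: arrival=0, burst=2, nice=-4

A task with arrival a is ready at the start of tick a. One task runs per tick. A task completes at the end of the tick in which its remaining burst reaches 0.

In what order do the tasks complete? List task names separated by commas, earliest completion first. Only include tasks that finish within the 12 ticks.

completion order = H, D, B

t=0: vr[B=0 H=0] → run B
t=1: vr[B=1024/423 D=0 H=0] → run D
t=2: vr[B=1024/423 D=1024/423 H=0] → run H
t=3: vr[B=1024/423 D=1024/423 H=1024/2501] → run H
t=4: vr[B=1024/423 D=1024/423] → run B
t=5: vr[B=2048/423 D=1024/423] → run D
t=6: vr[B=2048/423 D=2048/423] → run B
t=7: vr[B=1024/141 D=2048/423] → run D
t=8: vr[B=1024/141 D=1024/141] → run B
t=9: vr[B=4096/423 D=1024/141] → run D
t=10: vr[B=4096/423] → run B
t=11: (idle)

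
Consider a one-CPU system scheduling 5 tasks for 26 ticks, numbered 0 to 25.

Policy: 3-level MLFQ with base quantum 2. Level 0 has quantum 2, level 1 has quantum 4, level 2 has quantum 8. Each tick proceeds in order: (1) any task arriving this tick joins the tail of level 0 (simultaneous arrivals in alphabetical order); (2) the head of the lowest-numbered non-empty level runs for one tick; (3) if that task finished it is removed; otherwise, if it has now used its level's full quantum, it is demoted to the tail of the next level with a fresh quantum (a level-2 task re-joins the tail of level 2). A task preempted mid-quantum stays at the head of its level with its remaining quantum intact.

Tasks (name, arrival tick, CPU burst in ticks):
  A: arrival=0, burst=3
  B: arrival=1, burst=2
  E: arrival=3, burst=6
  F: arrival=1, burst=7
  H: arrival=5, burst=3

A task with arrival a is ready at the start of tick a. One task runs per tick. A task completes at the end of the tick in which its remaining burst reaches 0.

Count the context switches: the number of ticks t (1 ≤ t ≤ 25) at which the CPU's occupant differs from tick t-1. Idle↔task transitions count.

t=0: L0/L1/L2 = A/-/- → run A
t=1: L0/L1/L2 = ABF/-/- → run A
t=2: L0/L1/L2 = BF/A/- → run B
t=3: L0/L1/L2 = BFE/A/- → run B
t=4: L0/L1/L2 = FE/A/- → run F
t=5: L0/L1/L2 = FEH/A/- → run F
t=6: L0/L1/L2 = EH/AF/- → run E
t=7: L0/L1/L2 = EH/AF/- → run E
t=8: L0/L1/L2 = H/AFE/- → run H
t=9: L0/L1/L2 = H/AFE/- → run H
t=10: L0/L1/L2 = -/AFEH/- → run A
t=11: L0/L1/L2 = -/FEH/- → run F
t=12: L0/L1/L2 = -/FEH/- → run F
t=13: L0/L1/L2 = -/FEH/- → run F
t=14: L0/L1/L2 = -/FEH/- → run F
t=15: L0/L1/L2 = -/EH/F → run E
t=16: L0/L1/L2 = -/EH/F → run E
t=17: L0/L1/L2 = -/EH/F → run E
t=18: L0/L1/L2 = -/EH/F → run E
t=19: L0/L1/L2 = -/H/F → run H
t=20: L0/L1/L2 = -/-/F → run F
t=21: (idle)
t=22: (idle)
t=23: (idle)
t=24: (idle)
t=25: (idle)

context switches = 10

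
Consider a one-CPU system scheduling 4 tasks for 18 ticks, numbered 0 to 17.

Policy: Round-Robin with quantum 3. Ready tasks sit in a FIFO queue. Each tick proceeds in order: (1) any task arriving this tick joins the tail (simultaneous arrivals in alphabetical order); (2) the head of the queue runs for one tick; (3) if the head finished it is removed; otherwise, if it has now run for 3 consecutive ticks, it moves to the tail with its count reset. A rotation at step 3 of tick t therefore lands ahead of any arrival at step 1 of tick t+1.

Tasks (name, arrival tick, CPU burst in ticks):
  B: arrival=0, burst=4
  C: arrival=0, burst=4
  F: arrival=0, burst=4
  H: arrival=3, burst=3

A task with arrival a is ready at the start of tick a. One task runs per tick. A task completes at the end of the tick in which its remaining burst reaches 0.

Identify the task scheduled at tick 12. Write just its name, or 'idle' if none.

t=0: queue=[B,C,F] q_used=0 → run B
t=1: queue=[B,C,F] q_used=1 → run B
t=2: queue=[B,C,F] q_used=2 → run B
t=3: queue=[C,F,B,H] q_used=0 → run C
t=4: queue=[C,F,B,H] q_used=1 → run C
t=5: queue=[C,F,B,H] q_used=2 → run C
t=6: queue=[F,B,H,C] q_used=0 → run F
t=7: queue=[F,B,H,C] q_used=1 → run F
t=8: queue=[F,B,H,C] q_used=2 → run F
t=9: queue=[B,H,C,F] q_used=0 → run B
t=10: queue=[H,C,F] q_used=0 → run H
t=11: queue=[H,C,F] q_used=1 → run H
t=12: queue=[H,C,F] q_used=2 → run H
t=13: queue=[C,F] q_used=0 → run C
t=14: queue=[F] q_used=0 → run F
t=15: (idle)
t=16: (idle)
t=17: (idle)

running at tick 12 = H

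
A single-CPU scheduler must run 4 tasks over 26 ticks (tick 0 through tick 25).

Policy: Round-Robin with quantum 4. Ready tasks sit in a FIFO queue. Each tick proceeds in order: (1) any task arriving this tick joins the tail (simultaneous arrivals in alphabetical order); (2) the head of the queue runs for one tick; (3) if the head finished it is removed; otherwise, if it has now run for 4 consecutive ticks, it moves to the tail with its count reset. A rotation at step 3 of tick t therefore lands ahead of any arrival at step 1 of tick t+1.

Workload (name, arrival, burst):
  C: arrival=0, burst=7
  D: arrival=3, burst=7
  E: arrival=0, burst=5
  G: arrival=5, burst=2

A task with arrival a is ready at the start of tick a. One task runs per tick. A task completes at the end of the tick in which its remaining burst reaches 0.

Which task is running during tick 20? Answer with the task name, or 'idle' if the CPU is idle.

t=0: queue=[C,E] q_used=0 → run C
t=1: queue=[C,E] q_used=1 → run C
t=2: queue=[C,E] q_used=2 → run C
t=3: queue=[C,E,D] q_used=3 → run C
t=4: queue=[E,D,C] q_used=0 → run E
t=5: queue=[E,D,C,G] q_used=1 → run E
t=6: queue=[E,D,C,G] q_used=2 → run E
t=7: queue=[E,D,C,G] q_used=3 → run E
t=8: queue=[D,C,G,E] q_used=0 → run D
t=9: queue=[D,C,G,E] q_used=1 → run D
t=10: queue=[D,C,G,E] q_used=2 → run D
t=11: queue=[D,C,G,E] q_used=3 → run D
t=12: queue=[C,G,E,D] q_used=0 → run C
t=13: queue=[C,G,E,D] q_used=1 → run C
t=14: queue=[C,G,E,D] q_used=2 → run C
t=15: queue=[G,E,D] q_used=0 → run G
t=16: queue=[G,E,D] q_used=1 → run G
t=17: queue=[E,D] q_used=0 → run E
t=18: queue=[D] q_used=0 → run D
t=19: queue=[D] q_used=1 → run D
t=20: queue=[D] q_used=2 → run D
t=21: (idle)
t=22: (idle)
t=23: (idle)
t=24: (idle)
t=25: (idle)

running at tick 20 = D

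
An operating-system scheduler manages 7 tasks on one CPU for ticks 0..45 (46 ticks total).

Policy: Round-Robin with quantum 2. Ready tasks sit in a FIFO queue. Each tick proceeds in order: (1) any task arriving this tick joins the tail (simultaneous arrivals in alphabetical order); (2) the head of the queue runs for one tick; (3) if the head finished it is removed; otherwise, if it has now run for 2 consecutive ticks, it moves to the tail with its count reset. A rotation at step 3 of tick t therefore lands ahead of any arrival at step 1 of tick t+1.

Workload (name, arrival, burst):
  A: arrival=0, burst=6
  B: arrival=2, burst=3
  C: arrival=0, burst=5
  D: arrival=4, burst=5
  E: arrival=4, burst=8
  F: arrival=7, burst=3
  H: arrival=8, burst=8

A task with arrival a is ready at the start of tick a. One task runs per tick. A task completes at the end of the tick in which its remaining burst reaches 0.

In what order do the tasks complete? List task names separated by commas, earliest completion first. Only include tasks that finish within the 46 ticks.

completion order = A, B, C, F, D, E, H

t=0: queue=[A,C] q_used=0 → run A
t=1: queue=[A,C] q_used=1 → run A
t=2: queue=[C,A,B] q_used=0 → run C
t=3: queue=[C,A,B] q_used=1 → run C
t=4: queue=[A,B,C,D,E] q_used=0 → run A
t=5: queue=[A,B,C,D,E] q_used=1 → run A
t=6: queue=[B,C,D,E,A] q_used=0 → run B
t=7: queue=[B,C,D,E,A,F] q_used=1 → run B
t=8: queue=[C,D,E,A,F,B,H] q_used=0 → run C
t=9: queue=[C,D,E,A,F,B,H] q_used=1 → run C
t=10: queue=[D,E,A,F,B,H,C] q_used=0 → run D
t=11: queue=[D,E,A,F,B,H,C] q_used=1 → run D
t=12: queue=[E,A,F,B,H,C,D] q_used=0 → run E
t=13: queue=[E,A,F,B,H,C,D] q_used=1 → run E
t=14: queue=[A,F,B,H,C,D,E] q_used=0 → run A
t=15: queue=[A,F,B,H,C,D,E] q_used=1 → run A
t=16: queue=[F,B,H,C,D,E] q_used=0 → run F
t=17: queue=[F,B,H,C,D,E] q_used=1 → run F
t=18: queue=[B,H,C,D,E,F] q_used=0 → run B
t=19: queue=[H,C,D,E,F] q_used=0 → run H
t=20: queue=[H,C,D,E,F] q_used=1 → run H
t=21: queue=[C,D,E,F,H] q_used=0 → run C
t=22: queue=[D,E,F,H] q_used=0 → run D
t=23: queue=[D,E,F,H] q_used=1 → run D
t=24: queue=[E,F,H,D] q_used=0 → run E
t=25: queue=[E,F,H,D] q_used=1 → run E
t=26: queue=[F,H,D,E] q_used=0 → run F
t=27: queue=[H,D,E] q_used=0 → run H
t=28: queue=[H,D,E] q_used=1 → run H
t=29: queue=[D,E,H] q_used=0 → run D
t=30: queue=[E,H] q_used=0 → run E
t=31: queue=[E,H] q_used=1 → run E
t=32: queue=[H,E] q_used=0 → run H
t=33: queue=[H,E] q_used=1 → run H
t=34: queue=[E,H] q_used=0 → run E
t=35: queue=[E,H] q_used=1 → run E
t=36: queue=[H] q_used=0 → run H
t=37: queue=[H] q_used=1 → run H
t=38: (idle)
t=39: (idle)
t=40: (idle)
t=41: (idle)
t=42: (idle)
t=43: (idle)
t=44: (idle)
t=45: (idle)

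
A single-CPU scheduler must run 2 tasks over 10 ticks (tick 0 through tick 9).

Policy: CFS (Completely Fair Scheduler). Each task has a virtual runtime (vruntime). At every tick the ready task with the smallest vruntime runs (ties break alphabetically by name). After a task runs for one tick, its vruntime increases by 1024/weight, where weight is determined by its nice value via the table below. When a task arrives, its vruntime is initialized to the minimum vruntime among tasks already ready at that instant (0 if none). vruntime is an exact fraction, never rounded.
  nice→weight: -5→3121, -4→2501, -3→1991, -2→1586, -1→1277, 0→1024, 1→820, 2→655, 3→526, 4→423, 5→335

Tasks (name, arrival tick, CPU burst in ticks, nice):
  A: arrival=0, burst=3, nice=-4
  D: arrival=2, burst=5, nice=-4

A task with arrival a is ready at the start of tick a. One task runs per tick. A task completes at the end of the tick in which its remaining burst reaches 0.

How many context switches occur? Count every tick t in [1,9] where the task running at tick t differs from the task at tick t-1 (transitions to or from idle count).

t=0: vr[A=0] → run A
t=1: vr[A=1024/2501] → run A
t=2: vr[A=2048/2501 D=2048/2501] → run A
t=3: vr[D=2048/2501] → run D
t=4: vr[D=3072/2501] → run D
t=5: vr[D=4096/2501] → run D
t=6: vr[D=5120/2501] → run D
t=7: vr[D=6144/2501] → run D
t=8: (idle)
t=9: (idle)

context switches = 2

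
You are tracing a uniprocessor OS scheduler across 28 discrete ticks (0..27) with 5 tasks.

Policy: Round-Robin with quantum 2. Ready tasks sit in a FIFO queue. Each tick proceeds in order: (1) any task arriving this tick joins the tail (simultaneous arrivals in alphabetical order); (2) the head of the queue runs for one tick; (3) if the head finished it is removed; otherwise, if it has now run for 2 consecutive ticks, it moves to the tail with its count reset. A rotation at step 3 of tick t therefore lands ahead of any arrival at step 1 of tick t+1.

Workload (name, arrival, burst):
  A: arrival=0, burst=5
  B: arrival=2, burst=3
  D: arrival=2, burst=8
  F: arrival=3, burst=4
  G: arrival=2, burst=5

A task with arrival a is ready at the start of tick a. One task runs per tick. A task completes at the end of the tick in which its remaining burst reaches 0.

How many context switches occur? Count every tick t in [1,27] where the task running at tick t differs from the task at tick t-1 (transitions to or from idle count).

t=0: queue=[A] q_used=0 → run A
t=1: queue=[A] q_used=1 → run A
t=2: queue=[A,B,D,G] q_used=0 → run A
t=3: queue=[A,B,D,G,F] q_used=1 → run A
t=4: queue=[B,D,G,F,A] q_used=0 → run B
t=5: queue=[B,D,G,F,A] q_used=1 → run B
t=6: queue=[D,G,F,A,B] q_used=0 → run D
t=7: queue=[D,G,F,A,B] q_used=1 → run D
t=8: queue=[G,F,A,B,D] q_used=0 → run G
t=9: queue=[G,F,A,B,D] q_used=1 → run G
t=10: queue=[F,A,B,D,G] q_used=0 → run F
t=11: queue=[F,A,B,D,G] q_used=1 → run F
t=12: queue=[A,B,D,G,F] q_used=0 → run A
t=13: queue=[B,D,G,F] q_used=0 → run B
t=14: queue=[D,G,F] q_used=0 → run D
t=15: queue=[D,G,F] q_used=1 → run D
t=16: queue=[G,F,D] q_used=0 → run G
t=17: queue=[G,F,D] q_used=1 → run G
t=18: queue=[F,D,G] q_used=0 → run F
t=19: queue=[F,D,G] q_used=1 → run F
t=20: queue=[D,G] q_used=0 → run D
t=21: queue=[D,G] q_used=1 → run D
t=22: queue=[G,D] q_used=0 → run G
t=23: queue=[D] q_used=0 → run D
t=24: queue=[D] q_used=1 → run D
t=25: (idle)
t=26: (idle)
t=27: (idle)

context switches = 13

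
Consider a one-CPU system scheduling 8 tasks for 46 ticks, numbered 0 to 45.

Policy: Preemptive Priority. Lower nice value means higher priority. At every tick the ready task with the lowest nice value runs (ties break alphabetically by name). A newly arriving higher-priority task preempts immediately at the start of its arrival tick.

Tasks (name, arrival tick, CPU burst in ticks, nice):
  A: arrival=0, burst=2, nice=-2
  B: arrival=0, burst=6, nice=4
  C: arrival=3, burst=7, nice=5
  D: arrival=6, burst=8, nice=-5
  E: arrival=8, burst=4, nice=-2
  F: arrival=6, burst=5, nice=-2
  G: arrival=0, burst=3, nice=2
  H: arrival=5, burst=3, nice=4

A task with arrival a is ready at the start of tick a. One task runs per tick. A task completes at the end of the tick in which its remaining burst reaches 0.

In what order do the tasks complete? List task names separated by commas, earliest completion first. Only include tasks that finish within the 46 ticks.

completion order = A, G, D, E, F, B, H, C

t=0: ready={A,B,G} → run A
t=1: ready={A,B,G} → run A
t=2: ready={B,G} → run G
t=3: ready={B,C,G} → run G
t=4: ready={B,C,G} → run G
t=5: ready={B,C,H} → run B
t=6: ready={B,C,D,F,H} → run D
t=7: ready={B,C,D,F,H} → run D
t=8: ready={B,C,D,E,F,H} → run D
t=9: ready={B,C,D,E,F,H} → run D
t=10: ready={B,C,D,E,F,H} → run D
t=11: ready={B,C,D,E,F,H} → run D
t=12: ready={B,C,D,E,F,H} → run D
t=13: ready={B,C,D,E,F,H} → run D
t=14: ready={B,C,E,F,H} → run E
t=15: ready={B,C,E,F,H} → run E
t=16: ready={B,C,E,F,H} → run E
t=17: ready={B,C,E,F,H} → run E
t=18: ready={B,C,F,H} → run F
t=19: ready={B,C,F,H} → run F
t=20: ready={B,C,F,H} → run F
t=21: ready={B,C,F,H} → run F
t=22: ready={B,C,F,H} → run F
t=23: ready={B,C,H} → run B
t=24: ready={B,C,H} → run B
t=25: ready={B,C,H} → run B
t=26: ready={B,C,H} → run B
t=27: ready={B,C,H} → run B
t=28: ready={C,H} → run H
t=29: ready={C,H} → run H
t=30: ready={C,H} → run H
t=31: ready={C} → run C
t=32: ready={C} → run C
t=33: ready={C} → run C
t=34: ready={C} → run C
t=35: ready={C} → run C
t=36: ready={C} → run C
t=37: ready={C} → run C
t=38: (idle)
t=39: (idle)
t=40: (idle)
t=41: (idle)
t=42: (idle)
t=43: (idle)
t=44: (idle)
t=45: (idle)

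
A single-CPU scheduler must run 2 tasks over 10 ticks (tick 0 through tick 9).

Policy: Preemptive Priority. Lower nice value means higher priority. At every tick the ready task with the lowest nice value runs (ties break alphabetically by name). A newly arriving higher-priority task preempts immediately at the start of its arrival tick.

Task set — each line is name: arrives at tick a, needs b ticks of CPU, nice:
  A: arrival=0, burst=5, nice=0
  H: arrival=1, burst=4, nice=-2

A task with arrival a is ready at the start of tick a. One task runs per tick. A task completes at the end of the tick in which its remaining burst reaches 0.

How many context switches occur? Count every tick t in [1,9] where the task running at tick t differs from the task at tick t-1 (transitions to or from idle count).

context switches = 3

t=0: ready={A} → run A
t=1: ready={A,H} → run H
t=2: ready={A,H} → run H
t=3: ready={A,H} → run H
t=4: ready={A,H} → run H
t=5: ready={A} → run A
t=6: ready={A} → run A
t=7: ready={A} → run A
t=8: ready={A} → run A
t=9: (idle)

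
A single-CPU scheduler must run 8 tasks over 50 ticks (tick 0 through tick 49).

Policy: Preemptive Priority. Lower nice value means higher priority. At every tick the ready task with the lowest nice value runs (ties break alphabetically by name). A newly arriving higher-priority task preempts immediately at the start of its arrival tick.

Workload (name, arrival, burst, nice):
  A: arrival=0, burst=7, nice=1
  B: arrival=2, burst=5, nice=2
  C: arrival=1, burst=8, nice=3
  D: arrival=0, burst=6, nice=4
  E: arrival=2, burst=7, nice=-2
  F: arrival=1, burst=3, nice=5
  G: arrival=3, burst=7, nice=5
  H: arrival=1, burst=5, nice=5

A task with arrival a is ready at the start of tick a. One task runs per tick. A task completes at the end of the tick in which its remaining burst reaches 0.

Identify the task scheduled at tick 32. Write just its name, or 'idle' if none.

running at tick 32 = D

t=0: ready={A,D} → run A
t=1: ready={A,C,D,F,H} → run A
t=2: ready={A,B,C,D,E,F,H} → run E
t=3: ready={A,B,C,D,E,F,G,H} → run E
t=4: ready={A,B,C,D,E,F,G,H} → run E
t=5: ready={A,B,C,D,E,F,G,H} → run E
t=6: ready={A,B,C,D,E,F,G,H} → run E
t=7: ready={A,B,C,D,E,F,G,H} → run E
t=8: ready={A,B,C,D,E,F,G,H} → run E
t=9: ready={A,B,C,D,F,G,H} → run A
t=10: ready={A,B,C,D,F,G,H} → run A
t=11: ready={A,B,C,D,F,G,H} → run A
t=12: ready={A,B,C,D,F,G,H} → run A
t=13: ready={A,B,C,D,F,G,H} → run A
t=14: ready={B,C,D,F,G,H} → run B
t=15: ready={B,C,D,F,G,H} → run B
t=16: ready={B,C,D,F,G,H} → run B
t=17: ready={B,C,D,F,G,H} → run B
t=18: ready={B,C,D,F,G,H} → run B
t=19: ready={C,D,F,G,H} → run C
t=20: ready={C,D,F,G,H} → run C
t=21: ready={C,D,F,G,H} → run C
t=22: ready={C,D,F,G,H} → run C
t=23: ready={C,D,F,G,H} → run C
t=24: ready={C,D,F,G,H} → run C
t=25: ready={C,D,F,G,H} → run C
t=26: ready={C,D,F,G,H} → run C
t=27: ready={D,F,G,H} → run D
t=28: ready={D,F,G,H} → run D
t=29: ready={D,F,G,H} → run D
t=30: ready={D,F,G,H} → run D
t=31: ready={D,F,G,H} → run D
t=32: ready={D,F,G,H} → run D
t=33: ready={F,G,H} → run F
t=34: ready={F,G,H} → run F
t=35: ready={F,G,H} → run F
t=36: ready={G,H} → run G
t=37: ready={G,H} → run G
t=38: ready={G,H} → run G
t=39: ready={G,H} → run G
t=40: ready={G,H} → run G
t=41: ready={G,H} → run G
t=42: ready={G,H} → run G
t=43: ready={H} → run H
t=44: ready={H} → run H
t=45: ready={H} → run H
t=46: ready={H} → run H
t=47: ready={H} → run H
t=48: (idle)
t=49: (idle)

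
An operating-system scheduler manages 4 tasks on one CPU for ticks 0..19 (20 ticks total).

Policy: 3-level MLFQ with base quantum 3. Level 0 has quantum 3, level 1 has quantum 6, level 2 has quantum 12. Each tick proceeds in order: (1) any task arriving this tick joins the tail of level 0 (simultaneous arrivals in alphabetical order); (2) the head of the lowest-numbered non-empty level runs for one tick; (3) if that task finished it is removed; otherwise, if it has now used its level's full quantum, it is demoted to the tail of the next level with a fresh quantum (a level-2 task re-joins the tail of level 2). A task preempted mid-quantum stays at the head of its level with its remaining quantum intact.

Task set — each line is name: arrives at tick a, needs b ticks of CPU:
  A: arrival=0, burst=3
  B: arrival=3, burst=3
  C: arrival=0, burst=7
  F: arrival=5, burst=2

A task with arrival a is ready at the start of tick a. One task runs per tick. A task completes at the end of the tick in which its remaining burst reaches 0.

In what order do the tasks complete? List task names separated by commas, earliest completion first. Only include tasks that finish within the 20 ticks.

t=0: L0/L1/L2 = AC/-/- → run A
t=1: L0/L1/L2 = AC/-/- → run A
t=2: L0/L1/L2 = AC/-/- → run A
t=3: L0/L1/L2 = CB/-/- → run C
t=4: L0/L1/L2 = CB/-/- → run C
t=5: L0/L1/L2 = CBF/-/- → run C
t=6: L0/L1/L2 = BF/C/- → run B
t=7: L0/L1/L2 = BF/C/- → run B
t=8: L0/L1/L2 = BF/C/- → run B
t=9: L0/L1/L2 = F/C/- → run F
t=10: L0/L1/L2 = F/C/- → run F
t=11: L0/L1/L2 = -/C/- → run C
t=12: L0/L1/L2 = -/C/- → run C
t=13: L0/L1/L2 = -/C/- → run C
t=14: L0/L1/L2 = -/C/- → run C
t=15: (idle)
t=16: (idle)
t=17: (idle)
t=18: (idle)
t=19: (idle)

completion order = A, B, F, C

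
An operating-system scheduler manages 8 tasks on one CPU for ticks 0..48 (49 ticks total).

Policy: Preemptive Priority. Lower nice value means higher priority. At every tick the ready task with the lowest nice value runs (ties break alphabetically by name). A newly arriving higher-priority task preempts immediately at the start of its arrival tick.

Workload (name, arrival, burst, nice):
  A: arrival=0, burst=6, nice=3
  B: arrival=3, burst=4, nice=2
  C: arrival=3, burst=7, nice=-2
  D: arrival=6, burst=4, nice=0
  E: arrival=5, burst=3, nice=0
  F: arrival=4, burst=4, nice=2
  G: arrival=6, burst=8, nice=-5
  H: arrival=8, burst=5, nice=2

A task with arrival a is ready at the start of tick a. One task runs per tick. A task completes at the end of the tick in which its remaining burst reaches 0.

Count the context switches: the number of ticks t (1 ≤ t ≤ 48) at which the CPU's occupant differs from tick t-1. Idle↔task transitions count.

t=0: ready={A} → run A
t=1: ready={A} → run A
t=2: ready={A} → run A
t=3: ready={A,B,C} → run C
t=4: ready={A,B,C,F} → run C
t=5: ready={A,B,C,E,F} → run C
t=6: ready={A,B,C,D,E,F,G} → run G
t=7: ready={A,B,C,D,E,F,G} → run G
t=8: ready={A,B,C,D,E,F,G,H} → run G
t=9: ready={A,B,C,D,E,F,G,H} → run G
t=10: ready={A,B,C,D,E,F,G,H} → run G
t=11: ready={A,B,C,D,E,F,G,H} → run G
t=12: ready={A,B,C,D,E,F,G,H} → run G
t=13: ready={A,B,C,D,E,F,G,H} → run G
t=14: ready={A,B,C,D,E,F,H} → run C
t=15: ready={A,B,C,D,E,F,H} → run C
t=16: ready={A,B,C,D,E,F,H} → run C
t=17: ready={A,B,C,D,E,F,H} → run C
t=18: ready={A,B,D,E,F,H} → run D
t=19: ready={A,B,D,E,F,H} → run D
t=20: ready={A,B,D,E,F,H} → run D
t=21: ready={A,B,D,E,F,H} → run D
t=22: ready={A,B,E,F,H} → run E
t=23: ready={A,B,E,F,H} → run E
t=24: ready={A,B,E,F,H} → run E
t=25: ready={A,B,F,H} → run B
t=26: ready={A,B,F,H} → run B
t=27: ready={A,B,F,H} → run B
t=28: ready={A,B,F,H} → run B
t=29: ready={A,F,H} → run F
t=30: ready={A,F,H} → run F
t=31: ready={A,F,H} → run F
t=32: ready={A,F,H} → run F
t=33: ready={A,H} → run H
t=34: ready={A,H} → run H
t=35: ready={A,H} → run H
t=36: ready={A,H} → run H
t=37: ready={A,H} → run H
t=38: ready={A} → run A
t=39: ready={A} → run A
t=40: ready={A} → run A
t=41: (idle)
t=42: (idle)
t=43: (idle)
t=44: (idle)
t=45: (idle)
t=46: (idle)
t=47: (idle)
t=48: (idle)

context switches = 10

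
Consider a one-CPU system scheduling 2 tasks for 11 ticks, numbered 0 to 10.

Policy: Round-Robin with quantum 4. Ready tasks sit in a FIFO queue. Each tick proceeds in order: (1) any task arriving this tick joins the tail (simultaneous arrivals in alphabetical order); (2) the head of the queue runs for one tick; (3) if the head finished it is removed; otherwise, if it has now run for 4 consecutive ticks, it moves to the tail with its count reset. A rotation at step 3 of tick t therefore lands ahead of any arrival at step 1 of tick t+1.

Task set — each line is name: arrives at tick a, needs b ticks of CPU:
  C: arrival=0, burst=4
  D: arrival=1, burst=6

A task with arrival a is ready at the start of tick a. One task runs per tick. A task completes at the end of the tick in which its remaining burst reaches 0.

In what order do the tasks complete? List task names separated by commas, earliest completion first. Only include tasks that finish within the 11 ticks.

completion order = C, D

t=0: queue=[C] q_used=0 → run C
t=1: queue=[C,D] q_used=1 → run C
t=2: queue=[C,D] q_used=2 → run C
t=3: queue=[C,D] q_used=3 → run C
t=4: queue=[D] q_used=0 → run D
t=5: queue=[D] q_used=1 → run D
t=6: queue=[D] q_used=2 → run D
t=7: queue=[D] q_used=3 → run D
t=8: queue=[D] q_used=0 → run D
t=9: queue=[D] q_used=1 → run D
t=10: (idle)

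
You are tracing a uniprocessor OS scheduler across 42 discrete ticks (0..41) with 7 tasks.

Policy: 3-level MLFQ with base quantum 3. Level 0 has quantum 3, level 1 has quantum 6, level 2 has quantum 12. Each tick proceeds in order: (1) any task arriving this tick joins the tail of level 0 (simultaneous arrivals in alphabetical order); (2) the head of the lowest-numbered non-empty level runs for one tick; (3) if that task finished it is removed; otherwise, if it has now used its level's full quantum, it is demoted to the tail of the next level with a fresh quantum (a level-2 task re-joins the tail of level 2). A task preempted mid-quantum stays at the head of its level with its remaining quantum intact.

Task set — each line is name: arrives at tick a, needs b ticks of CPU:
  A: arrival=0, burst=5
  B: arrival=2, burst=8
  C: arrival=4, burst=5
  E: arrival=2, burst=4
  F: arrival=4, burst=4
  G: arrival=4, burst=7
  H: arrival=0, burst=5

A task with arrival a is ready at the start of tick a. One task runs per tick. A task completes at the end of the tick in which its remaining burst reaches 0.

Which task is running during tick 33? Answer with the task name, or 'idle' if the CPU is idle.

running at tick 33 = F

t=0: L0/L1/L2 = AH/-/- → run A
t=1: L0/L1/L2 = AH/-/- → run A
t=2: L0/L1/L2 = AHBE/-/- → run A
t=3: L0/L1/L2 = HBE/A/- → run H
t=4: L0/L1/L2 = HBECFG/A/- → run H
t=5: L0/L1/L2 = HBECFG/A/- → run H
t=6: L0/L1/L2 = BECFG/AH/- → run B
t=7: L0/L1/L2 = BECFG/AH/- → run B
t=8: L0/L1/L2 = BECFG/AH/- → run B
t=9: L0/L1/L2 = ECFG/AHB/- → run E
t=10: L0/L1/L2 = ECFG/AHB/- → run E
t=11: L0/L1/L2 = ECFG/AHB/- → run E
t=12: L0/L1/L2 = CFG/AHBE/- → run C
t=13: L0/L1/L2 = CFG/AHBE/- → run C
t=14: L0/L1/L2 = CFG/AHBE/- → run C
t=15: L0/L1/L2 = FG/AHBEC/- → run F
t=16: L0/L1/L2 = FG/AHBEC/- → run F
t=17: L0/L1/L2 = FG/AHBEC/- → run F
t=18: L0/L1/L2 = G/AHBECF/- → run G
t=19: L0/L1/L2 = G/AHBECF/- → run G
t=20: L0/L1/L2 = G/AHBECF/- → run G
t=21: L0/L1/L2 = -/AHBECFG/- → run A
t=22: L0/L1/L2 = -/AHBECFG/- → run A
t=23: L0/L1/L2 = -/HBECFG/- → run H
t=24: L0/L1/L2 = -/HBECFG/- → run H
t=25: L0/L1/L2 = -/BECFG/- → run B
t=26: L0/L1/L2 = -/BECFG/- → run B
t=27: L0/L1/L2 = -/BECFG/- → run B
t=28: L0/L1/L2 = -/BECFG/- → run B
t=29: L0/L1/L2 = -/BECFG/- → run B
t=30: L0/L1/L2 = -/ECFG/- → run E
t=31: L0/L1/L2 = -/CFG/- → run C
t=32: L0/L1/L2 = -/CFG/- → run C
t=33: L0/L1/L2 = -/FG/- → run F
t=34: L0/L1/L2 = -/G/- → run G
t=35: L0/L1/L2 = -/G/- → run G
t=36: L0/L1/L2 = -/G/- → run G
t=37: L0/L1/L2 = -/G/- → run G
t=38: (idle)
t=39: (idle)
t=40: (idle)
t=41: (idle)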